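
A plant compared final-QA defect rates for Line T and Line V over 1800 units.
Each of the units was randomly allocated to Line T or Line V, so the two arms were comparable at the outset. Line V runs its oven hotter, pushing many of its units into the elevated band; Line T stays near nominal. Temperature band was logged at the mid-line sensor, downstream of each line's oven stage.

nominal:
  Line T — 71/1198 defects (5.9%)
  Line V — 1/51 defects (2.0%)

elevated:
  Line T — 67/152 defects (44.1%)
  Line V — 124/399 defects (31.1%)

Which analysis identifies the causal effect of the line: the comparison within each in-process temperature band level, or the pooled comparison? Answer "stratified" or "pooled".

The stratified and pooled comparisons disagree (Line V wins within each in-process temperature band; Line T wins overall), so the answer turns on the causal role of in-process temperature band.
In-process temperature band here is a post-treatment variable shaped by the line; conditioning on it would introduce bias rather than remove it. The overall comparison is the causal one.
Pooled: Line T 10.2% vs Line V 27.8%; Line T is lower overall.

pooled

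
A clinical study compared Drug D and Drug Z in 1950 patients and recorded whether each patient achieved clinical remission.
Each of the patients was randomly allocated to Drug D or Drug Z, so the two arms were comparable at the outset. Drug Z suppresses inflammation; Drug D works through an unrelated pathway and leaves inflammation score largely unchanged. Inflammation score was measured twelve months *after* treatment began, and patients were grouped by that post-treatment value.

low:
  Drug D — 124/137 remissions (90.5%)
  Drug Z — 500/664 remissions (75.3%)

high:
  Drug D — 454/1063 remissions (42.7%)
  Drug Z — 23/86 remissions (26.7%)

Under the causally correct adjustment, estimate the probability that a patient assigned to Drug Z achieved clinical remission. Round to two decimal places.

Stratifying would compare drugs among patients the drugs themselves sorted into inflammation score groups — a form of selection on an intermediate. The unconditioned pooled rates give the total causal effect.
So P(outcome | do(Drug Z)) is just the pooled rate for Drug Z: 523/750 = 0.697.

0.70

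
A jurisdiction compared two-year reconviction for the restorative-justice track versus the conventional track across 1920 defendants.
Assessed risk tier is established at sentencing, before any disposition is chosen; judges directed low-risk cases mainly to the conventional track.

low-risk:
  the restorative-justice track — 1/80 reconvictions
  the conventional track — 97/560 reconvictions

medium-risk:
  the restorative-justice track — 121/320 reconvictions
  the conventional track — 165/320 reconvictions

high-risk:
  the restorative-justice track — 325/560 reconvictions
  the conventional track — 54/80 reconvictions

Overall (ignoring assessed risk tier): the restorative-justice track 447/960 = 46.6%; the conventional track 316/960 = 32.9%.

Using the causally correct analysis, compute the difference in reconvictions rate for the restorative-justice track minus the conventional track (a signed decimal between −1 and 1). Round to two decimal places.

-0.13

Assessed risk tier is set before the disposition has any effect — it is not caused by the disposition — and it independently drives the outcome. That makes it a confounder, so the causal comparison is within assessed risk tier levels.
Adjusting over the population distribution of assessed risk tier: 0.333·(0.013−0.173) + 0.333·(0.378−0.516) + 0.333·(0.580−0.675) = -0.131.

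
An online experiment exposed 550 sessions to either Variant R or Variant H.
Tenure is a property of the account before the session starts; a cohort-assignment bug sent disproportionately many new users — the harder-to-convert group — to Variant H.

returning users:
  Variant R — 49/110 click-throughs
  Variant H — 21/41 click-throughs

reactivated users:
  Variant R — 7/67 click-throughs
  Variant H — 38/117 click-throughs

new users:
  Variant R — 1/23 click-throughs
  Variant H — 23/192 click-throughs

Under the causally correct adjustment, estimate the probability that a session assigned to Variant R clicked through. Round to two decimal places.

User tenure differs across variants for reasons unrelated to any effect of the variant itself, and it separately predicts the outcome — a classic confounder. We must compare within user tenure levels.
Standardising Variant R to the population user tenure mix: 0.275·49/110 + 0.335·7/67 + 0.391·1/23 = 0.174.

0.17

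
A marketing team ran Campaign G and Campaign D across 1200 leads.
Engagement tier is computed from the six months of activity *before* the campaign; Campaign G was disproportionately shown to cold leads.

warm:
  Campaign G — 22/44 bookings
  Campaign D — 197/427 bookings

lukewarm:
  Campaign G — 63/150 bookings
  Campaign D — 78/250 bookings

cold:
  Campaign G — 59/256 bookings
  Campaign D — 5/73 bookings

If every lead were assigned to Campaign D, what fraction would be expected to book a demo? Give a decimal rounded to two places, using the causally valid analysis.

Engagement tier is set before the campaign has any effect — it is not caused by the campaign — and it independently drives the outcome. That makes it a confounder, so the causal comparison is within engagement tier levels.
Standardising Campaign D to the population engagement tier mix: 0.393·197/427 + 0.333·78/250 + 0.274·5/73 = 0.304.

0.30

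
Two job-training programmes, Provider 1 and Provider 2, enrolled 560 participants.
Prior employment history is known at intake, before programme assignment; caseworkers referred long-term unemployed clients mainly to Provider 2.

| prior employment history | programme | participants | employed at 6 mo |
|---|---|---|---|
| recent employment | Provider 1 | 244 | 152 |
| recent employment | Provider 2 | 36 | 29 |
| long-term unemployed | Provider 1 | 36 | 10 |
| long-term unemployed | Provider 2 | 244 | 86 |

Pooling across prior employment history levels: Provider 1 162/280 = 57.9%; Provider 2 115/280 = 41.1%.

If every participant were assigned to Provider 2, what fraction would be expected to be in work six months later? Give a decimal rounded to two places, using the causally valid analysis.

0.58

The imbalance in prior employment history arose from how participants were allocated, not from anything the programme did; and prior employment history independently affects the outcome. The pooled gap is confounded — condition on prior employment history.
Standardising Provider 2 to the population prior employment history mix: 0.500·29/36 + 0.500·86/244 = 0.579.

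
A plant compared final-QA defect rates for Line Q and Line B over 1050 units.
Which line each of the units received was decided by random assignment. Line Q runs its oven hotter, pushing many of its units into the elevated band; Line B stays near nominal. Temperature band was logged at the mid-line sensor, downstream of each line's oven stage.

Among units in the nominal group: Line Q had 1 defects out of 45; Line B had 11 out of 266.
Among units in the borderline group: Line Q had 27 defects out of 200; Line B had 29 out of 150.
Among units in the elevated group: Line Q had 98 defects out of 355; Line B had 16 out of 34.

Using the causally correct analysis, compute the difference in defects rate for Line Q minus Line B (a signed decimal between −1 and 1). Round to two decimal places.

In-process temperature band here is a post-treatment variable shaped by the line; conditioning on it would introduce bias rather than remove it. The overall comparison is the causal one.
The causal difference is the pooled difference: 0.210 − 0.124 = +0.086.

+0.09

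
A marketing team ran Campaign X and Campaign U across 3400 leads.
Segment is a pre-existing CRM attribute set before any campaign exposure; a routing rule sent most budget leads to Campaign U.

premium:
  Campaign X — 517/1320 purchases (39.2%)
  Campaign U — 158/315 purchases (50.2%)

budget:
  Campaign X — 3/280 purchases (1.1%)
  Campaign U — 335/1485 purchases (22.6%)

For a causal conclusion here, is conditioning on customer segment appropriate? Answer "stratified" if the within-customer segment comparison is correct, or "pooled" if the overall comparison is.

stratified

The stratified and pooled comparisons disagree (Campaign U wins within each customer segment; Campaign X wins overall), so the answer turns on the causal role of customer segment.
Customer segment satisfies the back-door criterion: it is not a descendant of the campaign, and it blocks the spurious path from campaign to outcome. Adjusting for it (i.e., using the within-customer segment rates) gives the causal effect.
Within each level — premium: 39.2% vs 50.2%; budget: 1.1% vs 22.6% — Campaign U is higher every time.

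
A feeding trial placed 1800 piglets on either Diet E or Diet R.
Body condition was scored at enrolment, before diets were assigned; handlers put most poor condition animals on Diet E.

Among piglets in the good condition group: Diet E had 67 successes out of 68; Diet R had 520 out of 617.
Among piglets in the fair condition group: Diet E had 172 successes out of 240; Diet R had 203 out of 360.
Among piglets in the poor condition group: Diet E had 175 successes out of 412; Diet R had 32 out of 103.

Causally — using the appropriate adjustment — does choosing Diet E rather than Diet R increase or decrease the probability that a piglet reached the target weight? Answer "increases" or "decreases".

increases

Starting body condition is set before the diet has any effect — it is not caused by the diet — and it independently drives the outcome. That makes it a confounder, so the causal comparison is within starting body condition levels.
Within each level — good condition: 98.5% vs 84.3%; fair condition: 71.7% vs 56.4%; poor condition: 42.5% vs 31.1% — Diet E is higher every time.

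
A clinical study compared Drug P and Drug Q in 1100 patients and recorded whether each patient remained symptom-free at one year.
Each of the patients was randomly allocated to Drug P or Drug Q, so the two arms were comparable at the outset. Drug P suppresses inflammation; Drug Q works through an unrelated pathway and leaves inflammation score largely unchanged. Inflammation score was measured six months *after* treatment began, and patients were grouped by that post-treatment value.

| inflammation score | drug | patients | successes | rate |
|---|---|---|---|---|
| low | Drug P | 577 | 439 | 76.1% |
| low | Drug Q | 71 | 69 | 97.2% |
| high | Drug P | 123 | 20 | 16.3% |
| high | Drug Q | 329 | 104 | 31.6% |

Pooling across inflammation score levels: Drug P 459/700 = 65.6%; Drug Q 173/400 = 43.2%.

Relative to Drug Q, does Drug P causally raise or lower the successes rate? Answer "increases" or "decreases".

Inflammation score is downstream of the drug. One should not condition on a consequence of treatment, so the overall rates are the right comparison.
Pooled: Drug P 65.6% vs Drug Q 43.2%; Drug P is higher overall.

increases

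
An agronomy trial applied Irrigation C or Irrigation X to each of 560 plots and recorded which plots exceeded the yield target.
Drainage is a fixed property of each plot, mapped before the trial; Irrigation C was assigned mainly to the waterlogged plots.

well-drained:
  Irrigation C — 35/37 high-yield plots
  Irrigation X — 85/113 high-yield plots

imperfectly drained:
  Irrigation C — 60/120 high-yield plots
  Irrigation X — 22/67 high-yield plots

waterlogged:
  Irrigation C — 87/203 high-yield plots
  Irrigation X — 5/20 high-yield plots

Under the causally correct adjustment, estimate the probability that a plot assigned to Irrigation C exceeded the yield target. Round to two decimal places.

The field drainage-specific comparison favours Irrigation C throughout, but the pooled figures favour Irrigation X. The question is whether to condition on field drainage.
Here field drainage is a common cause — it drives both which irrigation a case falls under and the outcome. The crude comparison mixes populations; the stratum-specific rates are the causally relevant ones.
Standardising Irrigation C to the population field drainage mix: 0.268·35/37 + 0.334·60/120 + 0.398·87/203 = 0.591.

0.59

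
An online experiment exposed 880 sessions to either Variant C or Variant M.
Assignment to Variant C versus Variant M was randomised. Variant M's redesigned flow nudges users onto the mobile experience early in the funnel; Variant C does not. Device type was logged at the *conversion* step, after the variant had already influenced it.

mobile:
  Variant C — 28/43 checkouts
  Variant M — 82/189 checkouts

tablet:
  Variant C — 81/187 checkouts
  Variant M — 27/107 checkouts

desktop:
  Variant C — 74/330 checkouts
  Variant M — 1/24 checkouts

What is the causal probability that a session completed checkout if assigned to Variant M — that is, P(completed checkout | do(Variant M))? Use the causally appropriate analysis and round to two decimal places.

Device type lies on the pathway variant → device type → outcome, so adjusting for it blocks the indirect effect. For the total causal effect of variant, use the unadjusted pooled rates.
So P(outcome | do(Variant M)) is just the pooled rate for Variant M: 110/320 = 0.344.

0.34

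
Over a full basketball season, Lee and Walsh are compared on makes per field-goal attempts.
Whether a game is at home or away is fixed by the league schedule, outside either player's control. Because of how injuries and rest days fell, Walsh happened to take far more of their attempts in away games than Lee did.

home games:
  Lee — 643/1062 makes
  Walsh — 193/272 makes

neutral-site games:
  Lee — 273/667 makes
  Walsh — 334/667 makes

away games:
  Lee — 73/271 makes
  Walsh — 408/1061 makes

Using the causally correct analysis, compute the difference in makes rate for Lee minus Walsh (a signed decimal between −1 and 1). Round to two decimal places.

Walsh is higher inside every game venue stratum but Lee is higher in aggregate. Whether to stratify depends on how game venue relates to the player.
Game venue differs across players for reasons unrelated to any effect of the player itself, and it separately predicts the outcome — a classic confounder. We must compare within game venue levels.
Adjusting over the population distribution of game venue: 0.334·(0.605−0.710) + 0.334·(0.409−0.501) + 0.333·(0.269−0.385) = -0.104.

-0.10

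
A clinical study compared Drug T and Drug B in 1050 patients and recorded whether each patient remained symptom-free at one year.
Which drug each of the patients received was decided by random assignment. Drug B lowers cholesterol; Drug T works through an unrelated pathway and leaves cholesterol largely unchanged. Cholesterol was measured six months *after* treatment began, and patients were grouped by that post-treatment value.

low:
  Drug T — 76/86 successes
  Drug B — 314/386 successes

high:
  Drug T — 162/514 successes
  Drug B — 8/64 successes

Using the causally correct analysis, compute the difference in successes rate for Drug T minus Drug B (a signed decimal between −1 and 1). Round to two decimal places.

-0.32

Because the drug influences cholesterol, cholesterol is a post-treatment mediator, not a confounder. Stratifying on it would bias the estimate; the causal effect is the crude pooled difference.
The causal difference is the pooled difference: 0.397 − 0.716 = -0.319.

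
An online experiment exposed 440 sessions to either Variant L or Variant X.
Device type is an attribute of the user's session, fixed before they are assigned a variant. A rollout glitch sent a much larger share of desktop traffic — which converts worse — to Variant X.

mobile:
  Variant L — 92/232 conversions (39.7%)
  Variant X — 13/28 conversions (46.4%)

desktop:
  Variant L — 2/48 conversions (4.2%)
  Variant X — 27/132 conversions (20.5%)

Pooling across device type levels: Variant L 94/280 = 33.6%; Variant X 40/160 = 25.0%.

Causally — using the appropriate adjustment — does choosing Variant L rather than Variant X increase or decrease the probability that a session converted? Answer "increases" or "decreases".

decreases

Here device type is a common cause — it drives both which variant a case falls under and the outcome. The crude comparison mixes populations; the stratum-specific rates are the causally relevant ones.
Within each level — mobile: 39.7% vs 46.4%; desktop: 4.2% vs 20.5% — Variant X is higher every time.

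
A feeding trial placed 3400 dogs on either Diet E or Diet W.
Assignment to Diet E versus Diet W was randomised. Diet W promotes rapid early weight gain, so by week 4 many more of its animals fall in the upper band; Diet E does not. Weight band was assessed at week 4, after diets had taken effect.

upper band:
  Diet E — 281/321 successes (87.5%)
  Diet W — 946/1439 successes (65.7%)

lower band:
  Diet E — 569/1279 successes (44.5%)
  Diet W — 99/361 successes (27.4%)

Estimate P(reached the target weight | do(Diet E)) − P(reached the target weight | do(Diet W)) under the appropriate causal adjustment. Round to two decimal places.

-0.05

Week-4 weight band is downstream of the diet. One should not condition on a consequence of treatment, so the overall rates are the right comparison.
The causal difference is the pooled difference: 0.531 − 0.581 = -0.049.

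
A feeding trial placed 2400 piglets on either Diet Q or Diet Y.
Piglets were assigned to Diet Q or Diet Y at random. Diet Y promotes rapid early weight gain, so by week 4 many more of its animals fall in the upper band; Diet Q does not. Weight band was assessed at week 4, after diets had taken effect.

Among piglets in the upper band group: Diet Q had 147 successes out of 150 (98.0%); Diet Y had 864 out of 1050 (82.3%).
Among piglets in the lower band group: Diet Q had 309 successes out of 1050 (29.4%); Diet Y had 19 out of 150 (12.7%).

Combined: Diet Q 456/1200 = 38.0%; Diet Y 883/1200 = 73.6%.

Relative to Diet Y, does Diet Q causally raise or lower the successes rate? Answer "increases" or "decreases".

decreases

Diet Q is higher inside every week-4 weight band stratum but Diet Y is higher in aggregate. Whether to stratify depends on how week-4 weight band relates to the diet.
Stratifying would compare diets among piglets the diets themselves sorted into week-4 weight band groups — a form of selection on an intermediate. The unconditioned pooled rates give the total causal effect.
Pooled: Diet Q 38.0% vs Diet Y 73.6%; Diet Y is higher overall.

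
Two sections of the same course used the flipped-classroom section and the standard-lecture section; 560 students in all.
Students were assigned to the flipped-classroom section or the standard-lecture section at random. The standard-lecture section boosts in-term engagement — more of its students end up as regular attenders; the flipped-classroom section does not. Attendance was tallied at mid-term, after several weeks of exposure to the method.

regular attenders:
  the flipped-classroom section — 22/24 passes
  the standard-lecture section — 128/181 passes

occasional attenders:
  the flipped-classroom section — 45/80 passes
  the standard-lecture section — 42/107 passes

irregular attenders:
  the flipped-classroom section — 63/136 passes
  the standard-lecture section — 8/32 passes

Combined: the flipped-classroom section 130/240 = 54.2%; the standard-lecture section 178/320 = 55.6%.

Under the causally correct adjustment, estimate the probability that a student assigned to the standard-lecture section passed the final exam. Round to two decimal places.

0.56

The mid-term attendance-specific comparison favours the flipped-classroom section throughout, but the pooled figures favour the standard-lecture section. The question is whether to condition on mid-term attendance.
Mid-term attendance is downstream of the teaching method. One should not condition on a consequence of treatment, so the overall rates are the right comparison.
So P(outcome | do(the standard-lecture section)) is just the pooled rate for the standard-lecture section: 178/320 = 0.556.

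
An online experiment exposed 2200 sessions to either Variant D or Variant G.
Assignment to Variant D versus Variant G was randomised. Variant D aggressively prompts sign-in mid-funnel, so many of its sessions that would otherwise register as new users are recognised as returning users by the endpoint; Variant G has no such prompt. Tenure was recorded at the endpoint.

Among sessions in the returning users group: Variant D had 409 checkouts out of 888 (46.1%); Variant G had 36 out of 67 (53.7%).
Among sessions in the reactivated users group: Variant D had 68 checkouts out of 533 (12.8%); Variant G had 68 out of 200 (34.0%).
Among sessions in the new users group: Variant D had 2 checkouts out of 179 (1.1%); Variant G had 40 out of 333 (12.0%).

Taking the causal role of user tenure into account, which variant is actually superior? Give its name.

Stratifying would compare variants among sessions the variants themselves sorted into user tenure groups — a form of selection on an intermediate. The unconditioned pooled rates give the total causal effect.
Pooled: Variant D 29.9% vs Variant G 24.0%; Variant D is higher overall.

Variant D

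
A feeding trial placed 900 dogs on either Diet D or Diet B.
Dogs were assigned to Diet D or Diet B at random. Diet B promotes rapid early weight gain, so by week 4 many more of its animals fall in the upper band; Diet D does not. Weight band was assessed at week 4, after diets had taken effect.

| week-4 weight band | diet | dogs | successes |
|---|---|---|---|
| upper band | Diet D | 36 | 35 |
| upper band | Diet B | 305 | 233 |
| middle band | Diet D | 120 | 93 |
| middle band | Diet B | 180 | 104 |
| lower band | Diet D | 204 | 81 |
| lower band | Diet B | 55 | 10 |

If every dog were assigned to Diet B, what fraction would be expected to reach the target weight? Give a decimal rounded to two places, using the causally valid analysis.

0.64

Stratifying would compare diets among dogs the diets themselves sorted into week-4 weight band groups — a form of selection on an intermediate. The unconditioned pooled rates give the total causal effect.
So P(outcome | do(Diet B)) is just the pooled rate for Diet B: 347/540 = 0.643.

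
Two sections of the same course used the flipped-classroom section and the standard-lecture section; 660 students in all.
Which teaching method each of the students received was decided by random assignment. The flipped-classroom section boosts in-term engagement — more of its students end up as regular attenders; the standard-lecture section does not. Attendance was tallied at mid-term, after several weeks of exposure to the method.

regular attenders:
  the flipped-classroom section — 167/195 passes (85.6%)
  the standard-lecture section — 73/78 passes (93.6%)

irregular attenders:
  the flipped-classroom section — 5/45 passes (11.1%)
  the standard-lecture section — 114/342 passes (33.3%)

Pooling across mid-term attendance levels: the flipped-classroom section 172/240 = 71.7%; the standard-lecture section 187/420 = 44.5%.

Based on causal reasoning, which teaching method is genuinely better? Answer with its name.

Stratifying would compare teaching methods among students the teaching methods themselves sorted into mid-term attendance groups — a form of selection on an intermediate. The unconditioned pooled rates give the total causal effect.
Pooled: the flipped-classroom section 71.7% vs the standard-lecture section 44.5%; the flipped-classroom section is higher overall.

the flipped-classroom section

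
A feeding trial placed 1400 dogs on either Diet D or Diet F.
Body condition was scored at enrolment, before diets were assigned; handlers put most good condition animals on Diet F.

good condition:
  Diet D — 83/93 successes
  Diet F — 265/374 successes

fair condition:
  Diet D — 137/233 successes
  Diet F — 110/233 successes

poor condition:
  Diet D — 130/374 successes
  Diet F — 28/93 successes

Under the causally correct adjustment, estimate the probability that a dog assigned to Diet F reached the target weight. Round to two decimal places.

0.49

Within every starting body condition level Diet D has the higher rate, yet pooled Diet F does — Simpson's reversal.
Starting body condition differs across diets for reasons unrelated to any effect of the diet itself, and it separately predicts the outcome — a classic confounder. We must compare within starting body condition levels.
Standardising Diet F to the population starting body condition mix: 0.334·265/374 + 0.333·110/233 + 0.334·28/93 = 0.494.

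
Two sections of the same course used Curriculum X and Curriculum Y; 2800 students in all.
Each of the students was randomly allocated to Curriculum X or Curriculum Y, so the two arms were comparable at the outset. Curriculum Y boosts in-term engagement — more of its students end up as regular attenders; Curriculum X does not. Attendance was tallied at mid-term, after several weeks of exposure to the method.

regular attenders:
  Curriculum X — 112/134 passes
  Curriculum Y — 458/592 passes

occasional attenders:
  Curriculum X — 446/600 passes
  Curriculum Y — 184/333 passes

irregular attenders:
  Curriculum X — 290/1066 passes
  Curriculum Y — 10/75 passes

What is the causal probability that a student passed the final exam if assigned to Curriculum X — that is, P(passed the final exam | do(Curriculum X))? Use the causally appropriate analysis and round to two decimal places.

0.47

Within every mid-term attendance level Curriculum X has the higher rate, yet pooled Curriculum Y does — Simpson's reversal.
Stratifying would compare teaching methods among students the teaching methods themselves sorted into mid-term attendance groups — a form of selection on an intermediate. The unconditioned pooled rates give the total causal effect.
So P(outcome | do(Curriculum X)) is just the pooled rate for Curriculum X: 848/1800 = 0.471.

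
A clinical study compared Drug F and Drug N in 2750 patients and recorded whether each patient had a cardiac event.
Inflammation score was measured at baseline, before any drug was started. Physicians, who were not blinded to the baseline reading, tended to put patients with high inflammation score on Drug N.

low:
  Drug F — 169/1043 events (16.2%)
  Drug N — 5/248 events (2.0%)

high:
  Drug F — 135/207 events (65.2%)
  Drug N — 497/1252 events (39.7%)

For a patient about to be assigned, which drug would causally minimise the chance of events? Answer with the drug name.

Drug N

The inflammation score-specific comparison favours Drug N throughout, but the pooled figures favour Drug F. The question is whether to condition on inflammation score.
Since inflammation score is a pre-existing factor (not a product of the drug) and it affects the outcome on its own, it is a confounder. The stratified rates, not the pooled rate, identify the causal effect.
Within each level — low: 16.2% vs 2.0%; high: 65.2% vs 39.7% — Drug N is lower every time.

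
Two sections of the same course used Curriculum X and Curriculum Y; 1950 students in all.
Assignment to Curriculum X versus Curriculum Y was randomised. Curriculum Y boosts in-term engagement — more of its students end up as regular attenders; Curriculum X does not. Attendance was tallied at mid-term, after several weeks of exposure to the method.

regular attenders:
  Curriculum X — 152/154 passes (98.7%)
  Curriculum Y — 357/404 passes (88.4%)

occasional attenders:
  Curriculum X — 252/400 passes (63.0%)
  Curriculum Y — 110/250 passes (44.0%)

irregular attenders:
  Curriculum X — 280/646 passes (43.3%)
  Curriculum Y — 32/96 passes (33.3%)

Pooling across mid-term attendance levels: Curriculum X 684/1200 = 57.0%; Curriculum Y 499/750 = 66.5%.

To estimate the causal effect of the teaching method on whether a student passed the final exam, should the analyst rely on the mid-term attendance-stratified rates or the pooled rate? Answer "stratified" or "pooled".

pooled

The mid-term attendance-specific comparison favours Curriculum X throughout, but the pooled figures favour Curriculum Y. The question is whether to condition on mid-term attendance.
Mid-term attendance here is a post-treatment variable shaped by the teaching method; conditioning on it would introduce bias rather than remove it. The overall comparison is the causal one.
Pooled: Curriculum X 57.0% vs Curriculum Y 66.5%; Curriculum Y is higher overall.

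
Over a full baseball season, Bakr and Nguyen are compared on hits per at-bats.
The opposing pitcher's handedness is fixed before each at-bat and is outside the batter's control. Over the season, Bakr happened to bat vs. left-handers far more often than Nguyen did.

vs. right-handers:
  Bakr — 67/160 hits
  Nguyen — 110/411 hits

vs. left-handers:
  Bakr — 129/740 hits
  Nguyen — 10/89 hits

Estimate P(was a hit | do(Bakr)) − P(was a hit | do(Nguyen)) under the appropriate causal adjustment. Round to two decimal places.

+0.10

Pitcher handedness differs across players for reasons unrelated to any effect of the player itself, and it separately predicts the outcome — a classic confounder. We must compare within pitcher handedness levels.
Adjusting over the population distribution of pitcher handedness: 0.408·(0.419−0.268) + 0.592·(0.174−0.112) = +0.098.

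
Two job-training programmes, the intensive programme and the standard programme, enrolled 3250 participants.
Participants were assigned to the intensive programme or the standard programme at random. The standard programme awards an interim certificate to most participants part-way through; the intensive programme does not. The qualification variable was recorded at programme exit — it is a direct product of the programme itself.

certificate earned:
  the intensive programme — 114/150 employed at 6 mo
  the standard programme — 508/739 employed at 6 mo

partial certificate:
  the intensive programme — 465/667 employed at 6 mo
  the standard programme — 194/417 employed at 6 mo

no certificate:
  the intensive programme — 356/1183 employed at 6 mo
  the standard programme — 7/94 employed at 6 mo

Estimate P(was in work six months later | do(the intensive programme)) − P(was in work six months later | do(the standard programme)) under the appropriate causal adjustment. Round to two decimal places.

-0.10

Qualification attained during the programme lies on the pathway programme → qualification attained during the programme → outcome, so adjusting for it blocks the indirect effect. For the total causal effect of programme, use the unadjusted pooled rates.
The causal difference is the pooled difference: 0.468 − 0.567 = -0.100.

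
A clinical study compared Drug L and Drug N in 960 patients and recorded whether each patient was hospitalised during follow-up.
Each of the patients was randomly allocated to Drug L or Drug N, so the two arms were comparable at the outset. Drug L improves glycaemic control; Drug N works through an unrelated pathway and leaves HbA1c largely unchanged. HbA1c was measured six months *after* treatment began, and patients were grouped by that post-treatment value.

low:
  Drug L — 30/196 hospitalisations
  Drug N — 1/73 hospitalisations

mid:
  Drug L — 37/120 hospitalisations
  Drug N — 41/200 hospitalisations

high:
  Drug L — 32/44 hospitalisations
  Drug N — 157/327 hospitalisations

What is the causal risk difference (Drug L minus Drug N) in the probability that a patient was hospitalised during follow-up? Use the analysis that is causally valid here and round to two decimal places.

The distribution of HbA1c is itself part of what the drug does — it is an intermediate outcome. Holding it fixed would remove that part of the effect; the total effect is the pooled difference.
The causal difference is the pooled difference: 0.275 − 0.332 = -0.057.

-0.06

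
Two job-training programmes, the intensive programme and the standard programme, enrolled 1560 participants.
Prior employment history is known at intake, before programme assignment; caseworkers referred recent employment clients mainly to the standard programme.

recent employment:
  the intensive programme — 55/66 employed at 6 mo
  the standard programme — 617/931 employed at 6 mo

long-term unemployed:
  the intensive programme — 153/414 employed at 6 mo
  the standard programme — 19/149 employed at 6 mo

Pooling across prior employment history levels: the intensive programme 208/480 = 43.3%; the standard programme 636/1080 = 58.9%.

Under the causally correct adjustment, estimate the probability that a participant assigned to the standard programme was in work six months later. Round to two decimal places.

the intensive programme is higher inside every prior employment history stratum but the standard programme is higher in aggregate. Whether to stratify depends on how prior employment history relates to the programme.
Prior employment history differs across programmes for reasons unrelated to any effect of the programme itself, and it separately predicts the outcome — a classic confounder. We must compare within prior employment history levels.
Standardising the standard programme to the population prior employment history mix: 0.639·617/931 + 0.361·19/149 = 0.470.

0.47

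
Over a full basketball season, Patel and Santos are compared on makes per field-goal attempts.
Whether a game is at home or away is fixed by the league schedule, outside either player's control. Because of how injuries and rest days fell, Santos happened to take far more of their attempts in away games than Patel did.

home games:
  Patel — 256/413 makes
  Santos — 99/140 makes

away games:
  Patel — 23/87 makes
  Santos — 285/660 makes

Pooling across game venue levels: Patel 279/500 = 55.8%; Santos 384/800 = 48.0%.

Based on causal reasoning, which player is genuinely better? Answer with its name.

Santos

Within every game venue level Santos has the higher rate, yet pooled Patel does — Simpson's reversal.
Nothing the player does changes game venue; the imbalance is an allocation artefact. With game venue also predicting the outcome, the pooled figure is confounded, and the within-stratum comparison is the causal one.
Within each level — home games: 62.0% vs 70.7%; away games: 26.4% vs 43.2% — Santos is higher every time.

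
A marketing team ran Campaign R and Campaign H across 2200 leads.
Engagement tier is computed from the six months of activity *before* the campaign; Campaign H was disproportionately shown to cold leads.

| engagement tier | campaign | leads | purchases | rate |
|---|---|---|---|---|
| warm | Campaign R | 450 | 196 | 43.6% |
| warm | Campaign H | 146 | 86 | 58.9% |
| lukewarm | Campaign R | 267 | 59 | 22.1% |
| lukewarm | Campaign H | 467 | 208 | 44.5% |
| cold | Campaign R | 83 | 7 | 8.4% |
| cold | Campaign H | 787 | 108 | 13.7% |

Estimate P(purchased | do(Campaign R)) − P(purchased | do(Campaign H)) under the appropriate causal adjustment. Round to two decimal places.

-0.14

The engagement tier-specific comparison favours Campaign H throughout, but the pooled figures favour Campaign R. The question is whether to condition on engagement tier.
Since engagement tier is a pre-existing factor (not a product of the campaign) and it affects the outcome on its own, it is a confounder. The stratified rates, not the pooled rate, identify the causal effect.
Adjusting over the population distribution of engagement tier: 0.271·(0.436−0.589) + 0.334·(0.221−0.445) + 0.395·(0.084−0.137) = -0.137.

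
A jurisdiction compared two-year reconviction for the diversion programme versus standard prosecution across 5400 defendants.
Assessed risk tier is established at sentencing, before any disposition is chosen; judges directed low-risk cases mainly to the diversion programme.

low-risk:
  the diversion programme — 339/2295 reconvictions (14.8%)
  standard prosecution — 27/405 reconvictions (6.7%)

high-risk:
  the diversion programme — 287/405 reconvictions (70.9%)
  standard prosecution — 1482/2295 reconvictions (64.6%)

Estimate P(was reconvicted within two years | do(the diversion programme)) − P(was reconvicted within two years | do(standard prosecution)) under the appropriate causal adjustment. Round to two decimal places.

Since assessed risk tier is a pre-existing factor (not a product of the disposition) and it affects the outcome on its own, it is a confounder. The stratified rates, not the pooled rate, identify the causal effect.
Adjusting over the population distribution of assessed risk tier: 0.500·(0.148−0.067) + 0.500·(0.709−0.646) = +0.072.

+0.07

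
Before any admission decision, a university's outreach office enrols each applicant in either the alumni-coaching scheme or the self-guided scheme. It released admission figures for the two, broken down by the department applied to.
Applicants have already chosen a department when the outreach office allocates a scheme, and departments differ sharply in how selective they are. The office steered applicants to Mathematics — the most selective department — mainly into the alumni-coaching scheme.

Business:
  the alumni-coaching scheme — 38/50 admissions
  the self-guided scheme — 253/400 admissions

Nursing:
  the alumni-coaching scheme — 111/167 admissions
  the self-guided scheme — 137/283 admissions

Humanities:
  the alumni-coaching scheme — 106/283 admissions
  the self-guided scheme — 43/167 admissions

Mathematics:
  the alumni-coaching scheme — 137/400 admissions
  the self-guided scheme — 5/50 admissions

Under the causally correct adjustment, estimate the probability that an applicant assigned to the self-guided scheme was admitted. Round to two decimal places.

the alumni-coaching scheme is higher inside every department stratum but the self-guided scheme is higher in aggregate. Whether to stratify depends on how department relates to the outreach scheme.
Department satisfies the back-door criterion: it is not a descendant of the outreach scheme, and it blocks the spurious path from outreach scheme to outcome. Adjusting for it (i.e., using the within-department rates) gives the causal effect.
Standardising the self-guided scheme to the population department mix: 0.250·253/400 + 0.250·137/283 + 0.250·43/167 + 0.250·5/50 = 0.369.

0.37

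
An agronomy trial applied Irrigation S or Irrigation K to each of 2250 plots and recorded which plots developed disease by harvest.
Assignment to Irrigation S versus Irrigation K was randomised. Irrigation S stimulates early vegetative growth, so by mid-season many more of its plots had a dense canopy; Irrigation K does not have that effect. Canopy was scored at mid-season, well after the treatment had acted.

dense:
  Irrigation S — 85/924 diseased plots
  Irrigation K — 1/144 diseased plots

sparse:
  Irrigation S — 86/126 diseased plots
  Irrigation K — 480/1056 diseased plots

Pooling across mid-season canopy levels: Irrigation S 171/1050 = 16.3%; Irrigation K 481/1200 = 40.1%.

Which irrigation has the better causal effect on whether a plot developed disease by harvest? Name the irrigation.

Stratifying would compare irrigations among plots the irrigations themselves sorted into mid-season canopy groups — a form of selection on an intermediate. The unconditioned pooled rates give the total causal effect.
Pooled: Irrigation S 16.3% vs Irrigation K 40.1%; Irrigation S is lower overall.

Irrigation S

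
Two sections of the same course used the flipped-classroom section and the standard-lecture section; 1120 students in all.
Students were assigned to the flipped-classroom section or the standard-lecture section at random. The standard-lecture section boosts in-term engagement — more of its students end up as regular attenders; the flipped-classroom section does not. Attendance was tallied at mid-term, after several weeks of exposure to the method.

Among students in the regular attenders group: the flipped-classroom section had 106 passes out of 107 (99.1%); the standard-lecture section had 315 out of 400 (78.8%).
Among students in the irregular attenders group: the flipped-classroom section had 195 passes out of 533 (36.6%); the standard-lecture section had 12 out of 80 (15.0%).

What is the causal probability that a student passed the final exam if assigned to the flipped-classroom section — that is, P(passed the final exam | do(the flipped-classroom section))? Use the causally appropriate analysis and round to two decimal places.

0.47

Mid-term attendance lies on the pathway teaching method → mid-term attendance → outcome, so adjusting for it blocks the indirect effect. For the total causal effect of teaching method, use the unadjusted pooled rates.
So P(outcome | do(the flipped-classroom section)) is just the pooled rate for the flipped-classroom section: 301/640 = 0.470.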